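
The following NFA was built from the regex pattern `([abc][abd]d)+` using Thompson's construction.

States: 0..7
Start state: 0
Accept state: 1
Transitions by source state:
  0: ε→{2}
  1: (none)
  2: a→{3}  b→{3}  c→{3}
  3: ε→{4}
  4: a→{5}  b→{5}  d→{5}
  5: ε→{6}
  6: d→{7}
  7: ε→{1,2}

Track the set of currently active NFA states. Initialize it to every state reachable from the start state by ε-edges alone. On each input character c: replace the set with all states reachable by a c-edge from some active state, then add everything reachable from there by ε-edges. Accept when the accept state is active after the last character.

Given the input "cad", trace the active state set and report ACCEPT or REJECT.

Answer: ACCEPT

Derivation:
initial (ε-close {0}): {0,2}
'c' @ 1: {3,4}
'a' @ 2: {5,6}
'd' @ 3: {1,2,7}  [accepting]
final: {1,2,7}; accept 1 in set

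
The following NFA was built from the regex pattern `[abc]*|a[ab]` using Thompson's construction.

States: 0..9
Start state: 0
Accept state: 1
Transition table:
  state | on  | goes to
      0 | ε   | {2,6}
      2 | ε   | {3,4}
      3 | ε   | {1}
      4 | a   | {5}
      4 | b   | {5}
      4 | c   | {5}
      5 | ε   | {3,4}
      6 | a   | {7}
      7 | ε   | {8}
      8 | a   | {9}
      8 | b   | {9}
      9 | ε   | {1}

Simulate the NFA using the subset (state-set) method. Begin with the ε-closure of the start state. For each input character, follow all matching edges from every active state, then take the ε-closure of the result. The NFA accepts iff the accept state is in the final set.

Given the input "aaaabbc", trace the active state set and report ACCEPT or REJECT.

S₀ = ε-closure({0}) = {0,1,2,3,4,6}
'a' @ 1: {1,3,4,5,7,8}  (accept∈set)
'a' @ 2: {1,3,4,5,9}  (accept∈set)
'a' @ 3: {1,3,4,5}  (accept∈set)
'a' @ 4: {1,3,4,5}  (accept∈set)
'b' @ 5: {1,3,4,5}  (accept∈set)
'b' @ 6: {1,3,4,5}  (accept∈set)
'c' @ 7: {1,3,4,5}  (accept∈set)
end set {1,3,4,5} — state 1 in

Answer: ACCEPT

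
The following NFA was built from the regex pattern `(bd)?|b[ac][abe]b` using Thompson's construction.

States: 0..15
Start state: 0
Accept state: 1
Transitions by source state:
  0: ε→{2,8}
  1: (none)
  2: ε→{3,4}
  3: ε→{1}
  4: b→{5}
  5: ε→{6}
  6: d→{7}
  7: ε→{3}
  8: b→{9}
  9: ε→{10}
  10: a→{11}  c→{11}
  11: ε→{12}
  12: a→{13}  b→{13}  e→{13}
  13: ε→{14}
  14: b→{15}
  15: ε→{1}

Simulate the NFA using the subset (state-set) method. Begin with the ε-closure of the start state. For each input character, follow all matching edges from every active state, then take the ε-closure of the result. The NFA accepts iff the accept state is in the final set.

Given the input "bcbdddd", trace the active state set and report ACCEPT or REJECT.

Answer: REJECT

Trace:
S₀ = ε-closure({0}) = {0,1,2,3,4,8}
'b' @ 1: {5,6,9,10}
'c' @ 2: {11,12}
'b' @ 3: {13,14}
'd' @ 4: {}  — no active states
rest 'ddd' ignored (set empty)
end set {} — state 1 not in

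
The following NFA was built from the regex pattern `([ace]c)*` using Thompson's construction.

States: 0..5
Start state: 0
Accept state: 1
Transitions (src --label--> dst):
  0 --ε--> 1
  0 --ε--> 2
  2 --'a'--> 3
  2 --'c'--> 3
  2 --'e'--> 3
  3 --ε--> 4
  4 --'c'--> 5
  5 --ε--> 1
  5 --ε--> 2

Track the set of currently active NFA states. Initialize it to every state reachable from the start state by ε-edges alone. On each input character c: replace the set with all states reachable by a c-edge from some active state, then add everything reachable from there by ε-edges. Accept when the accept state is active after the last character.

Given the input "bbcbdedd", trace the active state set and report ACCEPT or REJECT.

Answer: REJECT

Trace:
start: ε-closure({0}) = {0,1,2}
'b' @ 1: {}  — state set empty
rest 'bcbdedd' ignored (set empty)
final: {}; accept 1 not in set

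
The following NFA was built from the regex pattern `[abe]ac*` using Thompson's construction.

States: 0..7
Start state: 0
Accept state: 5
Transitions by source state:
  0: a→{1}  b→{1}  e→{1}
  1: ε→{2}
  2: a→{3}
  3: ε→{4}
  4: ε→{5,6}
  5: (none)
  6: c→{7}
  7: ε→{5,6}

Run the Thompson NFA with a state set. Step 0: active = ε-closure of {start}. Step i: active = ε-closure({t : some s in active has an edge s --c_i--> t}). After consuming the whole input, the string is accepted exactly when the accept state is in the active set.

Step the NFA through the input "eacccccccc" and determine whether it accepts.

Answer: ACCEPT

Trace:
start: ε-closure({0}) = {0}
'e' @ 1: {1,2}
'a' @ 2: {3,4,5,6}  ✓accept
'c' @ 3: {5,6,7}  ✓accept
'c' @ 4: {5,6,7}  ✓accept
'c' @ 5: {5,6,7}  ✓accept
'c' @ 6: {5,6,7}  ✓accept
'c' @ 7: {5,6,7}  ✓accept
'c' @ 8: {5,6,7}  ✓accept
'c' @ 9: {5,6,7}  ✓accept
'c' @ 10: {5,6,7}  ✓accept
end set {5,6,7} — state 5 in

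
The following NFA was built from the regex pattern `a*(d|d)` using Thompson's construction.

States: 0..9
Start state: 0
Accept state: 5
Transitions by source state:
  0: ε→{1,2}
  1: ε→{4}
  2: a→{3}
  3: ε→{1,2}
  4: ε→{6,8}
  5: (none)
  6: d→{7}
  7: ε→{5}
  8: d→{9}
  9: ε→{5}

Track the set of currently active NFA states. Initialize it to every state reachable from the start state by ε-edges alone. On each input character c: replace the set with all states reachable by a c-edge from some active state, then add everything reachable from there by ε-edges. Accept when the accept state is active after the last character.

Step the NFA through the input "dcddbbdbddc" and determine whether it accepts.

initial (ε-close {0}): {0,1,2,4,6,8}
'd' @ 1: {5,7,9}  [accepting]
'c' @ 2: {}  — state set empty
rest 'ddbbdbddc' ignored (set empty)
final: {}; accept 5 not in set

Answer: REJECT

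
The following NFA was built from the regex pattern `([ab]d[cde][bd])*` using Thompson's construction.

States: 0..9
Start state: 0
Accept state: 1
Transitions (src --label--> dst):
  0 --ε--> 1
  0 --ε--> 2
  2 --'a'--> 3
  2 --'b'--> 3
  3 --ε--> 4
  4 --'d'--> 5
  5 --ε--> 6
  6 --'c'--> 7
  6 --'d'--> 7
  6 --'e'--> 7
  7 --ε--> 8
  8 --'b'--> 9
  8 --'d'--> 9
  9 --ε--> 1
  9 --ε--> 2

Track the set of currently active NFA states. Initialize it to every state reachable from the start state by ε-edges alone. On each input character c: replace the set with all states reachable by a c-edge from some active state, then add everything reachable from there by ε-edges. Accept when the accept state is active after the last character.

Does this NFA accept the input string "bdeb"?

Answer: ACCEPT

Derivation:
initial (ε-close {0}): {0,1,2}
'b' @ 1: {3,4}
'd' @ 2: {5,6}
'e' @ 3: {7,8}
'b' @ 4: {1,2,9}  [accepting]
end set {1,2,9} — state 1 in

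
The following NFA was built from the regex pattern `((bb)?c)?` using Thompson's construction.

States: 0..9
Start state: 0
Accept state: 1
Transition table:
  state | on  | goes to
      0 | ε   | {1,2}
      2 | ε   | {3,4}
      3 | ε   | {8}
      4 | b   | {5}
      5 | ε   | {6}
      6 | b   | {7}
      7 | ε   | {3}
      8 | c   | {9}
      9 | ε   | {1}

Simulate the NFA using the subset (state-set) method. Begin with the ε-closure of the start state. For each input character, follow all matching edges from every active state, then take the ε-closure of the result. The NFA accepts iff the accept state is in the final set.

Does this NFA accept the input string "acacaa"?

S₀ = ε-closure({0}) = {0,1,2,3,4,8}
'a' @ 1: {}  — no active states
rest 'cacaa' ignored (set empty)
end set {} — state 1 not in

Answer: REJECT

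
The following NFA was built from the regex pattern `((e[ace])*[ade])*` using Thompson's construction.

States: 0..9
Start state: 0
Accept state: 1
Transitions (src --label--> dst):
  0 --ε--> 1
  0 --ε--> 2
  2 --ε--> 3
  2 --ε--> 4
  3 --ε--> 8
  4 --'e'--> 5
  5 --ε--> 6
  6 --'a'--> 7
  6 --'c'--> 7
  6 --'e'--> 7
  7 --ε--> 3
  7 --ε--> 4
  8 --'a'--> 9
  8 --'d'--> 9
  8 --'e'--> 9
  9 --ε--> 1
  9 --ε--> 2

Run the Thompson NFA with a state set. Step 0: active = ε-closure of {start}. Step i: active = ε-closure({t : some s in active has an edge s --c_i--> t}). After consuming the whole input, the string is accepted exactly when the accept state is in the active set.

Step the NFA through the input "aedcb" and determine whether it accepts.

initial (ε-close {0}): {0,1,2,3,4,8}
'a' @ 1: {1,2,3,4,8,9}  (accept∈set)
'e' @ 2: {1,2,3,4,5,6,8,9}  (accept∈set)
'd' @ 3: {1,2,3,4,8,9}  (accept∈set)
'c' @ 4: {}  — no active states
rest 'b' ignored (set empty)
end set {} — state 1 not in

Answer: REJECT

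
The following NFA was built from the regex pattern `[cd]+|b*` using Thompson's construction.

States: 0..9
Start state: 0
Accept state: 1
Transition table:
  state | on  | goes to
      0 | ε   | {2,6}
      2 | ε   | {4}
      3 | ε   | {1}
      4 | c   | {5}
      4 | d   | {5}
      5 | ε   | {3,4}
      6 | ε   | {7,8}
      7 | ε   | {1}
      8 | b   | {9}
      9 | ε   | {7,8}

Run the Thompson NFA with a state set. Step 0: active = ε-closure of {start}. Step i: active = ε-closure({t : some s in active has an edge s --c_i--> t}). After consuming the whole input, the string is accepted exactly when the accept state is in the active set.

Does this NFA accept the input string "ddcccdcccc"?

Answer: ACCEPT

Steps:
initial (ε-close {0}): {0,1,2,4,6,7,8}
'd' @ 1: {1,3,4,5}  (accept∈set)
'd' @ 2: {1,3,4,5}  (accept∈set)
'c' @ 3: {1,3,4,5}  (accept∈set)
'c' @ 4: {1,3,4,5}  (accept∈set)
'c' @ 5: {1,3,4,5}  (accept∈set)
'd' @ 6: {1,3,4,5}  (accept∈set)
'c' @ 7: {1,3,4,5}  (accept∈set)
'c' @ 8: {1,3,4,5}  (accept∈set)
'c' @ 9: {1,3,4,5}  (accept∈set)
'c' @ 10: {1,3,4,5}  (accept∈set)
final: {1,3,4,5}; accept 1 in set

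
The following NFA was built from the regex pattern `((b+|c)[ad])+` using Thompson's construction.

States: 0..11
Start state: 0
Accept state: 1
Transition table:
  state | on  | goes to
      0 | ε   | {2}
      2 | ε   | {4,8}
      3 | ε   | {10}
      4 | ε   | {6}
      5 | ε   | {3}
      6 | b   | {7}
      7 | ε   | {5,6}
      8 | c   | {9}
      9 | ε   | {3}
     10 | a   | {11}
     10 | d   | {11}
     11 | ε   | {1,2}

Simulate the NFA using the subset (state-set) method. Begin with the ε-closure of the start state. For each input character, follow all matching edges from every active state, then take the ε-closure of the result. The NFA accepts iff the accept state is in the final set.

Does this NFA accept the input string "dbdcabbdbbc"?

start: ε-closure({0}) = {0,2,4,6,8}
'd' @ 1: {}  — dead — no transitions
rest 'bdcabbdbbc' ignored (set empty)
end set {} — state 1 not in

Answer: REJECT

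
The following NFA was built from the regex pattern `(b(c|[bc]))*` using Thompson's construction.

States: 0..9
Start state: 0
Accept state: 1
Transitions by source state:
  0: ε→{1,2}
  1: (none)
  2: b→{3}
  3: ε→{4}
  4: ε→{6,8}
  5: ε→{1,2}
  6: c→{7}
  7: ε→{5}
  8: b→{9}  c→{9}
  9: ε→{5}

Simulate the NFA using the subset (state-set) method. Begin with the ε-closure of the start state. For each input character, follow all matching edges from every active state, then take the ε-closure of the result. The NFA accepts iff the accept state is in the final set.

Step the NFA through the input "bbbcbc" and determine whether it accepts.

Answer: ACCEPT

Derivation:
S₀ = ε-closure({0}) = {0,1,2}
'b' @ 1: {3,4,6,8}
'b' @ 2: {1,2,5,9}  ✓accept
'b' @ 3: {3,4,6,8}
'c' @ 4: {1,2,5,7,9}  ✓accept
'b' @ 5: {3,4,6,8}
'c' @ 6: {1,2,5,7,9}  ✓accept
end set {1,2,5,7,9} — state 1 in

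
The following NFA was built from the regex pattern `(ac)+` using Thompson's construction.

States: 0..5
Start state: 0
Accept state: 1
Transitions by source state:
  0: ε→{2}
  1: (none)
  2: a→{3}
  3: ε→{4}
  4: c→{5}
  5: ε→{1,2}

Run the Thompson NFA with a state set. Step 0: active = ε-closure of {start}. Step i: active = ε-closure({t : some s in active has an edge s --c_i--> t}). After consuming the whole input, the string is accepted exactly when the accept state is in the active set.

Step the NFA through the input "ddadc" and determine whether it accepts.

initial (ε-close {0}): {0,2}
'd' @ 1: {}  — dead — no transitions
rest 'dadc' ignored (set empty)
after full input: {}  (accept=1 not in)

Answer: REJECT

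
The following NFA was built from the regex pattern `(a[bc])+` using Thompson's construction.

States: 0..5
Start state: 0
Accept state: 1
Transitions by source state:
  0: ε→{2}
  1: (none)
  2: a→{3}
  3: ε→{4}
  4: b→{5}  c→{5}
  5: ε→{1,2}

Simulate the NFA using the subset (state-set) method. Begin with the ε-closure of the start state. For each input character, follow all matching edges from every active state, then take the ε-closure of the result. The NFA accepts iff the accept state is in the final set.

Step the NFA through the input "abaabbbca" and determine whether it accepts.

start: ε-closure({0}) = {0,2}
'a' @ 1: {3,4}
'b' @ 2: {1,2,5}  [accepting]
'a' @ 3: {3,4}
'a' @ 4: {}  — state set empty
rest 'bbbca' ignored (set empty)
final: {}; accept 1 not in set

Answer: REJECT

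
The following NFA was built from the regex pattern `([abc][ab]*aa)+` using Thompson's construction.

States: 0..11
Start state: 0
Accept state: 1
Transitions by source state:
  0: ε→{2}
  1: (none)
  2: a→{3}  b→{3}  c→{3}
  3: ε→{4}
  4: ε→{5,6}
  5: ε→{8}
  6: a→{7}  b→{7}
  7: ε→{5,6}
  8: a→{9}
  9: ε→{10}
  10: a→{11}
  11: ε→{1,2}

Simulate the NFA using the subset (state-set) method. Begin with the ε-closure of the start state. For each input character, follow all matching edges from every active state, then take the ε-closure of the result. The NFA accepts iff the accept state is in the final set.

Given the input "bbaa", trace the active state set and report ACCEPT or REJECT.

S₀ = ε-closure({0}) = {0,2}
'b' @ 1: {3,4,5,6,8}
'b' @ 2: {5,6,7,8}
'a' @ 3: {5,6,7,8,9,10}
'a' @ 4: {1,2,5,6,7,8,9,10,11}  [accepting]
end set {1,2,5,6,7,8,9,10,11} — state 1 in

Answer: ACCEPT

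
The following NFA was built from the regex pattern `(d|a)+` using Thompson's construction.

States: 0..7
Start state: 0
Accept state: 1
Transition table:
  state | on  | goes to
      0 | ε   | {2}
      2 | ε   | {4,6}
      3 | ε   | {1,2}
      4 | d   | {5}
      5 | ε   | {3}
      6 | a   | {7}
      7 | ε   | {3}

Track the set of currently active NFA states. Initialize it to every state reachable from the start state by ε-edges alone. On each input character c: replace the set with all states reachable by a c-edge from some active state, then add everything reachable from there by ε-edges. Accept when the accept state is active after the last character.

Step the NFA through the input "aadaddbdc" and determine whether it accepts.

initial (ε-close {0}): {0,2,4,6}
'a' @ 1: {1,2,3,4,6,7}  [accepting]
'a' @ 2: {1,2,3,4,6,7}  [accepting]
'd' @ 3: {1,2,3,4,5,6}  [accepting]
'a' @ 4: {1,2,3,4,6,7}  [accepting]
'd' @ 5: {1,2,3,4,5,6}  [accepting]
'd' @ 6: {1,2,3,4,5,6}  [accepting]
'b' @ 7: {}  — state set empty
rest 'dc' ignored (set empty)
end set {} — state 1 not in

Answer: REJECT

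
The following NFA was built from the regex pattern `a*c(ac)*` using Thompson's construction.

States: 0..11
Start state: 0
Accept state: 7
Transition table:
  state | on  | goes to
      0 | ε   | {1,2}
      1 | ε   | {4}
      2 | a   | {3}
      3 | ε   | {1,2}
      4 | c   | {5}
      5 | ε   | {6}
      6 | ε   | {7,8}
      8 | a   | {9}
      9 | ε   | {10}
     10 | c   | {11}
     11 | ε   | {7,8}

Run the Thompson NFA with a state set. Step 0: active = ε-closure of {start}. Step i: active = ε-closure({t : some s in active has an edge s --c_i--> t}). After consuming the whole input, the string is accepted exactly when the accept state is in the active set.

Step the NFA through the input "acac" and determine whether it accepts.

Answer: ACCEPT

Steps:
initial (ε-close {0}): {0,1,2,4}
'a' @ 1: {1,2,3,4}
'c' @ 2: {5,6,7,8}  (accept∈set)
'a' @ 3: {9,10}
'c' @ 4: {7,8,11}  (accept∈set)
after full input: {7,8,11}  (accept=7 in)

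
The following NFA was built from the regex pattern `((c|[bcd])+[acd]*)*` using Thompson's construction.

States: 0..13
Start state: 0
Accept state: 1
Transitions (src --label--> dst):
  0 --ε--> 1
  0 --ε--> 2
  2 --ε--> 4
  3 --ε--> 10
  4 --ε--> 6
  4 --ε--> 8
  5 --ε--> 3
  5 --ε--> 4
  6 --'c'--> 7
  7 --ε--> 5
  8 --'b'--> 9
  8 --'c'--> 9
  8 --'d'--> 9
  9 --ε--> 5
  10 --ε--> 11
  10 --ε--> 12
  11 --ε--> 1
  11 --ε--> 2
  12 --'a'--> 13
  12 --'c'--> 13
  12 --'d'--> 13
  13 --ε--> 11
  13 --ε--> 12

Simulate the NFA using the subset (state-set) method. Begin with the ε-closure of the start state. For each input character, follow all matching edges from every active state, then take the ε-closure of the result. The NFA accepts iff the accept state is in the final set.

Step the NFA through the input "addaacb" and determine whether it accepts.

Answer: REJECT

Trace:
S₀ = ε-closure({0}) = {0,1,2,4,6,8}
'a' @ 1: {}  — state set empty
rest 'ddaacb' ignored (set empty)
after full input: {}  (accept=1 not in)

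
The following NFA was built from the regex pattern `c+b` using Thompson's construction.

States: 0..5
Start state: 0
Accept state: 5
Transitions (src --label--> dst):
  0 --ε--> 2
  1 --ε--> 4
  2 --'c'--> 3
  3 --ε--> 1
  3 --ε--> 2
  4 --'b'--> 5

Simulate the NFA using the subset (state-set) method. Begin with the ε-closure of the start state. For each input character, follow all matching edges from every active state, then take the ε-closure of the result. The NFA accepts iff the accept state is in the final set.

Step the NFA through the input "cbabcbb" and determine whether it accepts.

Answer: REJECT

Trace:
S₀ = ε-closure({0}) = {0,2}
'c' @ 1: {1,2,3,4}
'b' @ 2: {5}  [accepting]
'a' @ 3: {}  — state set empty
rest 'bcbb' ignored (set empty)
end set {} — state 5 not in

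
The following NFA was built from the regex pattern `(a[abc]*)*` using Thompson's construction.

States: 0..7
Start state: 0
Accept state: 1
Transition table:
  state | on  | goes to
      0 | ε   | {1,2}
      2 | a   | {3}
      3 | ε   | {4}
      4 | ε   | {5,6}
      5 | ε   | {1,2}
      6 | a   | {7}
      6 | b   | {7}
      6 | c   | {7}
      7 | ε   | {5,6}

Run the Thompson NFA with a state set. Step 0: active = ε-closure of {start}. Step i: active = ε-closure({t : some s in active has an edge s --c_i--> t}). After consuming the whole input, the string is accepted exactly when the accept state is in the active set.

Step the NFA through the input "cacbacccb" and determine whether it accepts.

Answer: REJECT

Trace:
S₀ = ε-closure({0}) = {0,1,2}
'c' @ 1: {}  — dead — no transitions
rest 'acbacccb' ignored (set empty)
end set {} — state 1 not in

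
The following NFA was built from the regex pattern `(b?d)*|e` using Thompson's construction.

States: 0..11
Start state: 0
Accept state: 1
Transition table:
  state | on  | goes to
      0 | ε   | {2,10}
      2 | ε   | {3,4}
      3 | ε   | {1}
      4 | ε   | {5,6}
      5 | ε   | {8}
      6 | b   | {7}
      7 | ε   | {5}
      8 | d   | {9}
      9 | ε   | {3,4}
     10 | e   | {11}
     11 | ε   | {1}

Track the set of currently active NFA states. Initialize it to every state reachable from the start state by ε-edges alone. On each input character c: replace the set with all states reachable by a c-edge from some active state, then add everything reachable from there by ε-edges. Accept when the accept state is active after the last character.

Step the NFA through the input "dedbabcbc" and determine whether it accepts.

Answer: REJECT

Steps:
S₀ = ε-closure({0}) = {0,1,2,3,4,5,6,8,10}
'd' @ 1: {1,3,4,5,6,8,9}  (accept∈set)
'e' @ 2: {}  — state set empty
rest 'dbabcbc' ignored (set empty)
final: {}; accept 1 not in set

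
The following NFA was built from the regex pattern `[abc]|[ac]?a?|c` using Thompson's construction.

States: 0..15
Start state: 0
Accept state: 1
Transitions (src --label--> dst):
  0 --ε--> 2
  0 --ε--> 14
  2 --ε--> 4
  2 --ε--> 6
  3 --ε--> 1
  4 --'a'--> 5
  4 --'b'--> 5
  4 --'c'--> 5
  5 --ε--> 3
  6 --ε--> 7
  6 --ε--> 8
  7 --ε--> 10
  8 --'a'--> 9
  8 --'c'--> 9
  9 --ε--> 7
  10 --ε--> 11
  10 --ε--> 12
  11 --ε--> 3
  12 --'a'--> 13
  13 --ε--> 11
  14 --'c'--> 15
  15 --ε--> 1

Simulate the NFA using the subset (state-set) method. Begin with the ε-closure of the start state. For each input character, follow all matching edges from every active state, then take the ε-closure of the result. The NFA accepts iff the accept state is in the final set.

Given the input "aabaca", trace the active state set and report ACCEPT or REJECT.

start: ε-closure({0}) = {0,1,2,3,4,6,7,8,10,11,12,14}
'a' @ 1: {1,3,5,7,9,10,11,12,13}  [accepting]
'a' @ 2: {1,3,11,13}  [accepting]
'b' @ 3: {}  — state set empty
rest 'aca' ignored (set empty)
end set {} — state 1 not in

Answer: REJECT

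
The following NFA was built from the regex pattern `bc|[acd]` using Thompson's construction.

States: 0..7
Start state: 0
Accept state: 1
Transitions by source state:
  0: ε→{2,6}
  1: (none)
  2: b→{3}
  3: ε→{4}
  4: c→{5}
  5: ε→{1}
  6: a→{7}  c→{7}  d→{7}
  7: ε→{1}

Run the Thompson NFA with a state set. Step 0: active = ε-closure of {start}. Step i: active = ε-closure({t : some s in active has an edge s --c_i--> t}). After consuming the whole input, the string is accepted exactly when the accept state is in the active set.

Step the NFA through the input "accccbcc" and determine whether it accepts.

Answer: REJECT

Trace:
S₀ = ε-closure({0}) = {0,2,6}
'a' @ 1: {1,7}  ✓accept
'c' @ 2: {}  — dead — no transitions
rest 'cccbcc' ignored (set empty)
end set {} — state 1 not in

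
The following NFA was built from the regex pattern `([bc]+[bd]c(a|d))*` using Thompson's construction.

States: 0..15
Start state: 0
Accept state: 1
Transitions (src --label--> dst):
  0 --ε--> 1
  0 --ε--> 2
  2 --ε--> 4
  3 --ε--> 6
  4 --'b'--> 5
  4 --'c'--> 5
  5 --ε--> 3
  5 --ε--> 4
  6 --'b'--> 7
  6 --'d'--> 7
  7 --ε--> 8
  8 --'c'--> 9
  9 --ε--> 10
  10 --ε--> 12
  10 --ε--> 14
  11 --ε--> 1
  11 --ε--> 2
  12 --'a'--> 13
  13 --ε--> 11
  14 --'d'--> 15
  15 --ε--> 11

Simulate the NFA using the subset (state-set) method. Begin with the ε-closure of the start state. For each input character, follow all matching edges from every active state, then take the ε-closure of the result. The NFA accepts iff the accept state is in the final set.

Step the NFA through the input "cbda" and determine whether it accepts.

initial (ε-close {0}): {0,1,2,4}
'c' @ 1: {3,4,5,6}
'b' @ 2: {3,4,5,6,7,8}
'd' @ 3: {7,8}
'a' @ 4: {}  — dead — no transitions
final: {}; accept 1 not in set

Answer: REJECT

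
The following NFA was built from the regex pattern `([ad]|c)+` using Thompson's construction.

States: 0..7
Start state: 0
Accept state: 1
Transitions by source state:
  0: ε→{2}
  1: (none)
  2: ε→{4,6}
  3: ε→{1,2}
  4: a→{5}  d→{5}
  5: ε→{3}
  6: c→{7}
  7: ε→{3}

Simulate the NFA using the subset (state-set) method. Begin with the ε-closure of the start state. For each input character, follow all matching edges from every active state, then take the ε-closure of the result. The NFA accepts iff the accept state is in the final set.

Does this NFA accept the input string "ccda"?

start: ε-closure({0}) = {0,2,4,6}
'c' @ 1: {1,2,3,4,6,7}  ✓accept
'c' @ 2: {1,2,3,4,6,7}  ✓accept
'd' @ 3: {1,2,3,4,5,6}  ✓accept
'a' @ 4: {1,2,3,4,5,6}  ✓accept
after full input: {1,2,3,4,5,6}  (accept=1 in)

Answer: ACCEPT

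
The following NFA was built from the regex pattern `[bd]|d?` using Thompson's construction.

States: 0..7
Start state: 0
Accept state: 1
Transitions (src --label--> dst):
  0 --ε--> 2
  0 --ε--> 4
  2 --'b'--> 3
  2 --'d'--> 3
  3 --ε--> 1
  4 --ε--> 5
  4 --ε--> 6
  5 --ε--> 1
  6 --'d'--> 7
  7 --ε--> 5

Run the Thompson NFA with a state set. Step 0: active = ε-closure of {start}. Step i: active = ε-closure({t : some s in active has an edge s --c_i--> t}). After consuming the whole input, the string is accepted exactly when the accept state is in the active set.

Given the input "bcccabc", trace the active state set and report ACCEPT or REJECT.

Answer: REJECT

Steps:
S₀ = ε-closure({0}) = {0,1,2,4,5,6}
'b' @ 1: {1,3}  ✓accept
'c' @ 2: {}  — dead — no transitions
rest 'ccabc' ignored (set empty)
final: {}; accept 1 not in set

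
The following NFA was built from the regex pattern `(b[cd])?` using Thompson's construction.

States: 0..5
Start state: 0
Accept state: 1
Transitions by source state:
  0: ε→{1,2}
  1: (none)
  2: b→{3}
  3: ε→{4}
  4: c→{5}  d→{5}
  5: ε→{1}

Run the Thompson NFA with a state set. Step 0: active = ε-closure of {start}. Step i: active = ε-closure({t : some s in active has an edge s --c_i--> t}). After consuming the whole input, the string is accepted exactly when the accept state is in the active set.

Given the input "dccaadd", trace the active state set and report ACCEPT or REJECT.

start: ε-closure({0}) = {0,1,2}
'd' @ 1: {}  — state set empty
rest 'ccaadd' ignored (set empty)
after full input: {}  (accept=1 not in)

Answer: REJECT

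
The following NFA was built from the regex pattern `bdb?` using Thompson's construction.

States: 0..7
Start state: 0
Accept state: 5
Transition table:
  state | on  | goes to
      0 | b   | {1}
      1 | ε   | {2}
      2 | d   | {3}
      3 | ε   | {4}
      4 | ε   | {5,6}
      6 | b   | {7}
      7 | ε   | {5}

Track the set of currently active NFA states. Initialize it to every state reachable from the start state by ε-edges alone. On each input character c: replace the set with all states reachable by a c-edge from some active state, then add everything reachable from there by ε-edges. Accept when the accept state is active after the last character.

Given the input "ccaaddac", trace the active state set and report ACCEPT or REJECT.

S₀ = ε-closure({0}) = {0}
'c' @ 1: {}  — state set empty
rest 'caaddac' ignored (set empty)
after full input: {}  (accept=5 not in)

Answer: REJECT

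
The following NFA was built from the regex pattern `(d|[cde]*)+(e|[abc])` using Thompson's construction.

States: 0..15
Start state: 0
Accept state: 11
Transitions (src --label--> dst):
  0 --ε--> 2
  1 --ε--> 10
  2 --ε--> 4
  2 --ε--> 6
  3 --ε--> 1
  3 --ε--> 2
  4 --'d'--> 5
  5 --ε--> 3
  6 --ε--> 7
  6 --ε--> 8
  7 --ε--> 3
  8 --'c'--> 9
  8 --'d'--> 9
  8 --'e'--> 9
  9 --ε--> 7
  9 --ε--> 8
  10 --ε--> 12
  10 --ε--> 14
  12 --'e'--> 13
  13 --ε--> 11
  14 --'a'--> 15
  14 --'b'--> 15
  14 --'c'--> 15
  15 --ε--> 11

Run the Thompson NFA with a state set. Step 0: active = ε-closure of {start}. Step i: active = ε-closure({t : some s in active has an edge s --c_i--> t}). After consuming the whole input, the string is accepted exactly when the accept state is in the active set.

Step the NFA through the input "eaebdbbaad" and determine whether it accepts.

Answer: REJECT

Derivation:
S₀ = ε-closure({0}) = {0,1,2,3,4,6,7,8,10,12,14}
'e' @ 1: {1,2,3,4,6,7,8,9,10,11,12,13,14}  [accepting]
'a' @ 2: {11,15}  [accepting]
'e' @ 3: {}  — no active states
rest 'bdbbaad' ignored (set empty)
end set {} — state 11 not in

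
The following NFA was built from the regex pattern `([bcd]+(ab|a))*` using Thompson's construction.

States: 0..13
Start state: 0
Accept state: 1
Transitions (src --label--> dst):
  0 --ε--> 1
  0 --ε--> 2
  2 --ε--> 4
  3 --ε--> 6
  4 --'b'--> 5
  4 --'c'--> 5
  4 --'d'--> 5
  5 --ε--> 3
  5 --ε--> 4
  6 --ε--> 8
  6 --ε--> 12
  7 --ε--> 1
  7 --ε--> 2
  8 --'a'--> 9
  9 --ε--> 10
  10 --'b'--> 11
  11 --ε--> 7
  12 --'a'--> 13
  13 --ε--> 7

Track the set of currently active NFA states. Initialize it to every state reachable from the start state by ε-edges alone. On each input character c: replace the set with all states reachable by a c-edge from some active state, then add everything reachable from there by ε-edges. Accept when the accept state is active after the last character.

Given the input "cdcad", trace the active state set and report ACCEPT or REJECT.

start: ε-closure({0}) = {0,1,2,4}
'c' @ 1: {3,4,5,6,8,12}
'd' @ 2: {3,4,5,6,8,12}
'c' @ 3: {3,4,5,6,8,12}
'a' @ 4: {1,2,4,7,9,10,13}  (accept∈set)
'd' @ 5: {3,4,5,6,8,12}
after full input: {3,4,5,6,8,12}  (accept=1 not in)

Answer: REJECT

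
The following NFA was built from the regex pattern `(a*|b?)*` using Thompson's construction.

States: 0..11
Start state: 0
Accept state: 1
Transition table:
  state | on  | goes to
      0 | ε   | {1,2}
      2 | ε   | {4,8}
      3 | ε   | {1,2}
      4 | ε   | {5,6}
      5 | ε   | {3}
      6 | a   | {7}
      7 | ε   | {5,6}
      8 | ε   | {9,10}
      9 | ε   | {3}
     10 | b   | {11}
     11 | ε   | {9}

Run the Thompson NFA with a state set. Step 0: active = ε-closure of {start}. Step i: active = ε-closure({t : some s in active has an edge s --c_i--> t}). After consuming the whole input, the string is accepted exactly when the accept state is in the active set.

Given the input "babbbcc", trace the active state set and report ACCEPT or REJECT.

Answer: REJECT

Trace:
initial (ε-close {0}): {0,1,2,3,4,5,6,8,9,10}
'b' @ 1: {1,2,3,4,5,6,8,9,10,11}  ✓accept
'a' @ 2: {1,2,3,4,5,6,7,8,9,10}  ✓accept
'b' @ 3: {1,2,3,4,5,6,8,9,10,11}  ✓accept
'b' @ 4: {1,2,3,4,5,6,8,9,10,11}  ✓accept
'b' @ 5: {1,2,3,4,5,6,8,9,10,11}  ✓accept
'c' @ 6: {}  — state set empty
rest 'c' ignored (set empty)
after full input: {}  (accept=1 not in)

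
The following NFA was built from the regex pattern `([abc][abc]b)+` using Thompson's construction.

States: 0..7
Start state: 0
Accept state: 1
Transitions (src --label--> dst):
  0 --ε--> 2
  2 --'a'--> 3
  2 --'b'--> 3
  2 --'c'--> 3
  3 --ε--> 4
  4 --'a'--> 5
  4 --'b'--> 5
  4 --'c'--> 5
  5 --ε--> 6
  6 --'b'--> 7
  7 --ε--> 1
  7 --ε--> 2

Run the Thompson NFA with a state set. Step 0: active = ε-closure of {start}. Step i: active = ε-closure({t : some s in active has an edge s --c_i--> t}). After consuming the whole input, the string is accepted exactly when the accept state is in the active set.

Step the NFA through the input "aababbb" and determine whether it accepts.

Answer: REJECT

Derivation:
S₀ = ε-closure({0}) = {0,2}
'a' @ 1: {3,4}
'a' @ 2: {5,6}
'b' @ 3: {1,2,7}  (accept∈set)
'a' @ 4: {3,4}
'b' @ 5: {5,6}
'b' @ 6: {1,2,7}  (accept∈set)
'b' @ 7: {3,4}
end set {3,4} — state 1 not in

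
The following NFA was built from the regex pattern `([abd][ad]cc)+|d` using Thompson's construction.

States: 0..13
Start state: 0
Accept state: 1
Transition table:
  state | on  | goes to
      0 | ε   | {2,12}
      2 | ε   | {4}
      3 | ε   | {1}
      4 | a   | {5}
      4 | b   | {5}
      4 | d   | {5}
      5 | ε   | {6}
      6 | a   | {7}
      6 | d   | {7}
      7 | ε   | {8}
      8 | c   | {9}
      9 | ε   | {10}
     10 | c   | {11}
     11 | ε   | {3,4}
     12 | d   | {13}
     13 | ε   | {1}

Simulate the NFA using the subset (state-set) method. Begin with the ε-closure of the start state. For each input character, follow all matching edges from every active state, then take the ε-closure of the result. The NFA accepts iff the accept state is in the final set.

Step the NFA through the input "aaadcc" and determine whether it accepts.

start: ε-closure({0}) = {0,2,4,12}
'a' @ 1: {5,6}
'a' @ 2: {7,8}
'a' @ 3: {}  — state set empty
rest 'dcc' ignored (set empty)
after full input: {}  (accept=1 not in)

Answer: REJECT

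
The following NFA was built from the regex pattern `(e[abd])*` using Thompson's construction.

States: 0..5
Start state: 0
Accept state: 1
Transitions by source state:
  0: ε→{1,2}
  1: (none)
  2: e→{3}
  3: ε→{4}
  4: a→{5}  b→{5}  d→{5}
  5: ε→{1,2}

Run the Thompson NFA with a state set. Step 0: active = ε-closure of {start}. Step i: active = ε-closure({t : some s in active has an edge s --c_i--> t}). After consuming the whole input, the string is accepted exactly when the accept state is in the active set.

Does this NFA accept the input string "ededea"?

Answer: ACCEPT

Derivation:
start: ε-closure({0}) = {0,1,2}
'e' @ 1: {3,4}
'd' @ 2: {1,2,5}  ✓accept
'e' @ 3: {3,4}
'd' @ 4: {1,2,5}  ✓accept
'e' @ 5: {3,4}
'a' @ 6: {1,2,5}  ✓accept
end set {1,2,5} — state 1 in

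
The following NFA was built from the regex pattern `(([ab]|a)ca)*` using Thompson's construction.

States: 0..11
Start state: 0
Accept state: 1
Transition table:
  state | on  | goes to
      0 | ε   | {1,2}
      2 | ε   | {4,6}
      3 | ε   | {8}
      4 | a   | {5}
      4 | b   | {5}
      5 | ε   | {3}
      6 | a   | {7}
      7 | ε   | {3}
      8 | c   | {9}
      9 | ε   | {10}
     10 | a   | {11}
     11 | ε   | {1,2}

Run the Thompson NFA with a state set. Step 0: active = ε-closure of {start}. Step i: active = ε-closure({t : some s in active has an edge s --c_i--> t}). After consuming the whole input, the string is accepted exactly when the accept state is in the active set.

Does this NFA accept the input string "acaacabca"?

start: ε-closure({0}) = {0,1,2,4,6}
'a' @ 1: {3,5,7,8}
'c' @ 2: {9,10}
'a' @ 3: {1,2,4,6,11}  [accepting]
'a' @ 4: {3,5,7,8}
'c' @ 5: {9,10}
'a' @ 6: {1,2,4,6,11}  [accepting]
'b' @ 7: {3,5,8}
'c' @ 8: {9,10}
'a' @ 9: {1,2,4,6,11}  [accepting]
end set {1,2,4,6,11} — state 1 in

Answer: ACCEPT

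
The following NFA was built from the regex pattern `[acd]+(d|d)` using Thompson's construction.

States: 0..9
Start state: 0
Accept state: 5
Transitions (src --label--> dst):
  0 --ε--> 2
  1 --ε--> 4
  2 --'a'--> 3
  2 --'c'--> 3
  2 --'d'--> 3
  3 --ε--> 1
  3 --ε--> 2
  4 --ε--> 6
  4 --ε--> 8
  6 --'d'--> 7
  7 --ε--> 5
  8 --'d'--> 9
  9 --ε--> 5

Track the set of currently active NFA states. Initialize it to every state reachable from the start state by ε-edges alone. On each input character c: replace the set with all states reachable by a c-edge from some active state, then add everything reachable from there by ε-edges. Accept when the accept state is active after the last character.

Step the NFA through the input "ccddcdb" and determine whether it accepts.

Answer: REJECT

Derivation:
start: ε-closure({0}) = {0,2}
'c' @ 1: {1,2,3,4,6,8}
'c' @ 2: {1,2,3,4,6,8}
'd' @ 3: {1,2,3,4,5,6,7,8,9}  (accept∈set)
'd' @ 4: {1,2,3,4,5,6,7,8,9}  (accept∈set)
'c' @ 5: {1,2,3,4,6,8}
'd' @ 6: {1,2,3,4,5,6,7,8,9}  (accept∈set)
'b' @ 7: {}  — no active states
final: {}; accept 5 not in set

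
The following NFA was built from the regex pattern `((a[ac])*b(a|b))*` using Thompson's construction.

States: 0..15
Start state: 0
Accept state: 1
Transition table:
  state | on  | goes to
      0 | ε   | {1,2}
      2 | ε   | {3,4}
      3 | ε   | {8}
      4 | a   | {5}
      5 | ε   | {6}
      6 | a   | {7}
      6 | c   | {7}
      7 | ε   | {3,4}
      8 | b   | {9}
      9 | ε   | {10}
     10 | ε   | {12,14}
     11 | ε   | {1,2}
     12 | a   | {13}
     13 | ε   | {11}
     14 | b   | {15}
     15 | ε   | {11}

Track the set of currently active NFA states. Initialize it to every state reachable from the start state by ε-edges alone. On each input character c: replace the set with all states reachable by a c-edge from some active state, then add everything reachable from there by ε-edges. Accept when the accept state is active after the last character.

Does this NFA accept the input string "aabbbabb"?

initial (ε-close {0}): {0,1,2,3,4,8}
'a' @ 1: {5,6}
'a' @ 2: {3,4,7,8}
'b' @ 3: {9,10,12,14}
'b' @ 4: {1,2,3,4,8,11,15}  [accepting]
'b' @ 5: {9,10,12,14}
'a' @ 6: {1,2,3,4,8,11,13}  [accepting]
'b' @ 7: {9,10,12,14}
'b' @ 8: {1,2,3,4,8,11,15}  [accepting]
after full input: {1,2,3,4,8,11,15}  (accept=1 in)

Answer: ACCEPT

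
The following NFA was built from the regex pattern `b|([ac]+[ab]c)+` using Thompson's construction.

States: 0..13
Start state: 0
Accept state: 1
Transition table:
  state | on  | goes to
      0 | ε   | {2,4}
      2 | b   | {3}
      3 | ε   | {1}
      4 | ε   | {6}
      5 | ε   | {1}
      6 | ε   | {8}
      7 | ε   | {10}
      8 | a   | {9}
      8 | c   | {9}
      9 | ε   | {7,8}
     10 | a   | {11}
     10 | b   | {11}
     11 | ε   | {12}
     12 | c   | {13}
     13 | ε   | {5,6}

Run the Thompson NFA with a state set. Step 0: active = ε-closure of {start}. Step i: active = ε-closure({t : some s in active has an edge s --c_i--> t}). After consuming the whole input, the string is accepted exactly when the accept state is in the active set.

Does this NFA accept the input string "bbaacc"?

initial (ε-close {0}): {0,2,4,6,8}
'b' @ 1: {1,3}  ✓accept
'b' @ 2: {}  — no active states
rest 'aacc' ignored (set empty)
final: {}; accept 1 not in set

Answer: REJECT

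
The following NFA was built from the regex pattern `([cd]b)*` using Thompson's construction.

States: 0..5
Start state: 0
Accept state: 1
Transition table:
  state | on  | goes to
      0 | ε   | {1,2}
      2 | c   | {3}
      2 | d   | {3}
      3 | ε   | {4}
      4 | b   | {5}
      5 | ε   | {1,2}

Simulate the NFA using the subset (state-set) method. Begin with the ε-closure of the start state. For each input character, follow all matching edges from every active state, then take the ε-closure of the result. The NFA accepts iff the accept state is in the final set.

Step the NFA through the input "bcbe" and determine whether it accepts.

start: ε-closure({0}) = {0,1,2}
'b' @ 1: {}  — dead — no transitions
rest 'cbe' ignored (set empty)
final: {}; accept 1 not in set

Answer: REJECT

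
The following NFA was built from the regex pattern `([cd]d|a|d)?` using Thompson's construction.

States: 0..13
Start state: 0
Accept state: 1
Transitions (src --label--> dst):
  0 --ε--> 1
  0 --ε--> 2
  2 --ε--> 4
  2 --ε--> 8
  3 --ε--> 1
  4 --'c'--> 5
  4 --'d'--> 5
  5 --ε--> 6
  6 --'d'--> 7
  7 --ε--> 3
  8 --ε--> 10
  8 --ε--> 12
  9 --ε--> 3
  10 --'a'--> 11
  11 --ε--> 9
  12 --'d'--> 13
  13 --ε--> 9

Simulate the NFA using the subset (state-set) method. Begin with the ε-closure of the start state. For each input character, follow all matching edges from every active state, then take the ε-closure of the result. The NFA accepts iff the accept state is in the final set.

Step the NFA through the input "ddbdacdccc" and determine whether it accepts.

start: ε-closure({0}) = {0,1,2,4,8,10,12}
'd' @ 1: {1,3,5,6,9,13}  (accept∈set)
'd' @ 2: {1,3,7}  (accept∈set)
'b' @ 3: {}  — no active states
rest 'dacdccc' ignored (set empty)
final: {}; accept 1 not in set

Answer: REJECT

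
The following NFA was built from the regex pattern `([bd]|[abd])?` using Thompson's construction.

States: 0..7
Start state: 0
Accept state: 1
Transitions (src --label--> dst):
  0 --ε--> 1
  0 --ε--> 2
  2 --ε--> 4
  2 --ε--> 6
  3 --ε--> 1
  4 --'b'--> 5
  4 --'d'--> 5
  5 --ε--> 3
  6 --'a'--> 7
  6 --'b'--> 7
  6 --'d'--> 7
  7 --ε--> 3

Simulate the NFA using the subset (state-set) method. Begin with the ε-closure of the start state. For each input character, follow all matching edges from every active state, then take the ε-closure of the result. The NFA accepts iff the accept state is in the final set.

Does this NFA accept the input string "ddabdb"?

initial (ε-close {0}): {0,1,2,4,6}
'd' @ 1: {1,3,5,7}  ✓accept
'd' @ 2: {}  — no active states
rest 'abdb' ignored (set empty)
after full input: {}  (accept=1 not in)

Answer: REJECT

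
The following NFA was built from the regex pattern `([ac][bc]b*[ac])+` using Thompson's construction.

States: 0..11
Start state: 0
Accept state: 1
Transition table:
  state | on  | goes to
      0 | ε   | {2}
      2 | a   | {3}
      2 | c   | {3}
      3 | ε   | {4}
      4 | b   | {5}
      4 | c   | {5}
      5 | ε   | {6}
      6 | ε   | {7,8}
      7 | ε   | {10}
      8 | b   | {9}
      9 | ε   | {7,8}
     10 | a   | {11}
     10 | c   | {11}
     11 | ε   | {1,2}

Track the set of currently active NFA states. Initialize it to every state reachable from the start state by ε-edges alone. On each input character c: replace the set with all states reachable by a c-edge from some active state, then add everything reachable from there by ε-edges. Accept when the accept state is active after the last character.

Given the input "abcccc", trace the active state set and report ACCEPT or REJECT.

start: ε-closure({0}) = {0,2}
'a' @ 1: {3,4}
'b' @ 2: {5,6,7,8,10}
'c' @ 3: {1,2,11}  (accept∈set)
'c' @ 4: {3,4}
'c' @ 5: {5,6,7,8,10}
'c' @ 6: {1,2,11}  (accept∈set)
after full input: {1,2,11}  (accept=1 in)

Answer: ACCEPT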